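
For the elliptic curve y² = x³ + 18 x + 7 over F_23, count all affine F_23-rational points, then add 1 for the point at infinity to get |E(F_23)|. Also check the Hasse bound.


Affine points = {(1, 7), (1, 16), (6, 3), (6, 20), (7, 4), (7, 19), (9, 1), (9, 22), (11, 8), (11, 15), (13, 0), (14, 6), (14, 17), (15, 8), (15, 15), (19, 3), (19, 20), (20, 8), (20, 15), (21, 3), (21, 20)}; affine count = 21; |E(F_23)| = 22.

Discriminant check: Δ ∝ 4a³ + 27b² = 4·18³ + 27·7² = 4·5832 + 27·49 ≡ 18 (mod 23). Nonzero ⇒ E is nonsingular.
For each x ∈ F_23, compute rhs = x³ + 18·x + 7 mod 23, then count y ∈ F_23 with y² ≡ rhs.
  x = 0: rhs = 7, matching y values: none (0 points).
  x = 1: rhs = 3, matching y values: 7, 16 (2 points).
  x = 2: rhs = 5, matching y values: none (0 points).
  x = 3: rhs = 19, matching y values: none (0 points).
  x = 4: rhs = 5, matching y values: none (0 points).
  x = 5: rhs = 15, matching y values: none (0 points).
  x = 6: rhs = 9, matching y values: 3, 20 (2 points).
  x = 7: rhs = 16, matching y values: 4, 19 (2 points).
  x = 8: rhs = 19, matching y values: none (0 points).
  x = 9: rhs = 1, matching y values: 1, 22 (2 points).
  x = 10: rhs = 14, matching y values: none (0 points).
  x = 11: rhs = 18, matching y values: 8, 15 (2 points).
  x = 12: rhs = 19, matching y values: none (0 points).
  x = 13: rhs = 0, matching y values: 0 (1 points).
  x = 14: rhs = 13, matching y values: 6, 17 (2 points).
  x = 15: rhs = 18, matching y values: 8, 15 (2 points).
  x = 16: rhs = 21, matching y values: none (0 points).
  x = 17: rhs = 5, matching y values: none (0 points).
  x = 18: rhs = 22, matching y values: none (0 points).
  x = 19: rhs = 9, matching y values: 3, 20 (2 points).
  x = 20: rhs = 18, matching y values: 8, 15 (2 points).
  x = 21: rhs = 9, matching y values: 3, 20 (2 points).
  x = 22: rhs = 11, matching y values: none (0 points).
Total affine count: 21.
Full point count |E(F_23)| = 21 + 1 = 22.
Hasse bound: |22 − (23+1)| = |-2| = 2 ≤ 2√23 ≈ 9.5917 ✓.


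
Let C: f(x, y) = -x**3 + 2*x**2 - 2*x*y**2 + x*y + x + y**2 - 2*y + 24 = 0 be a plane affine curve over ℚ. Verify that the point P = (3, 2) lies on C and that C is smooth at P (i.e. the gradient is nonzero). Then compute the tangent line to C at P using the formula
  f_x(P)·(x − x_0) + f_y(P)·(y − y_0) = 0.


Tangent line at P: -20*x - 19*y + 98 = 0.

Step 1: f(3, 2) = 0, so P lies on C.
Step 2: partial derivatives
  f_x(x, y) = -3*x**2 + 4*x - 2*y**2 + y + 1, f_y(x, y) = -4*x*y + x + 2*y - 2.
  f_x(P) = -20, f_y(P) = -19 (gradient nonzero, so P is smooth).
Step 3: tangent line at P: -20·(x − 3) + -19·(y − 2) = 0.
Expanding: -20*x - 19*y + 98 = 0.


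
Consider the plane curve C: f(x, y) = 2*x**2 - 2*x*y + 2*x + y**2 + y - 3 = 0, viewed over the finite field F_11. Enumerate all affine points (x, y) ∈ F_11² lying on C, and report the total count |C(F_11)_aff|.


Affine F_11-points: {(4, 9)}; count = 1.

For each of the 121 pairs (x, y) ∈ F_11², evaluate f(x, y) mod 11. Record the zeros.
  x = 0: [0↦8, 1↦10, 2↦3, 3↦9, 4↦6, 5↦5, 6↦6, 7↦9, 8↦3, 9↦10, 10↦8]  zeros at y ∈ ∅
  x = 1: [0↦1, 1↦1, 2↦3, 3↦7, 4↦2, 5↦10, 6↦9, 7↦10, 8↦2, 9↦7, 10↦3]  zeros at y ∈ ∅
  x = 2: [0↦9, 1↦7, 2↦7, 3↦9, 4↦2, 5↦8, 6↦5, 7↦4, 8↦5, 9↦8, 10↦2]  zeros at y ∈ ∅
  x = 3: [0↦10, 1↦6, 2↦4, 3↦4, 4↦6, 5↦10, 6↦5, 7↦2, 8↦1, 9↦2, 10↦5]  zeros at y ∈ ∅
  x = 4: [0↦4, 1↦9, 2↦5, 3↦3, 4↦3, 5↦5, 6↦9, 7↦4, 8↦1, 9↦0, 10↦1]  zeros at y ∈ {9}
  x = 5: [0↦2, 1↦5, 2↦10, 3↦6, 4↦4, 5↦4, 6↦6, 7↦10, 8↦5, 9↦2, 10↦1]  zeros at y ∈ ∅
  x = 6: [0↦4, 1↦5, 2↦8, 3↦2, 4↦9, 5↦7, 6↦7, 7↦9, 8↦2, 9↦8, 10↦5]  zeros at y ∈ ∅
  x = 7: [0↦10, 1↦9, 2↦10, 3↦2, 4↦7, 5↦3, 6↦1, 7↦1, 8↦3, 9↦7, 10↦2]  zeros at y ∈ ∅
  x = 8: [0↦9, 1↦6, 2↦5, 3↦6, 4↦9, 5↦3, 6↦10, 7↦8, 8↦8, 9↦10, 10↦3]  zeros at y ∈ ∅
  x = 9: [0↦1, 1↦7, 2↦4, 3↦3, 4↦4, 5↦7, 6↦1, 7↦8, 8↦6, 9↦6, 10↦8]  zeros at y ∈ ∅
  x = 10: [0↦8, 1↦1, 2↦7, 3↦4, 4↦3, 5↦4, 6↦7, 7↦1, 8↦8, 9↦6, 10↦6]  zeros at y ∈ ∅
Collecting zeros: affine points = {(4, 9)}.
Total count |C(F_11)_aff| = 1.


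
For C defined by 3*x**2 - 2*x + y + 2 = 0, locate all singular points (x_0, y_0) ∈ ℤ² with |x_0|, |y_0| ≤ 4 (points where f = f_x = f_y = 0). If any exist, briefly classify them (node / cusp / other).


No singular points in the scanned grid; C is smooth there.

Compute partial derivatives:
  f_x = 6*x - 2.
  f_y = 1.
f_y = 1 is a nonzero constant, so f_y never vanishes: no point (x, y) can satisfy f = f_x = f_y = 0. In particular no (x, y) ∈ {−4, ..., 4}² is singular; the curve is smooth.


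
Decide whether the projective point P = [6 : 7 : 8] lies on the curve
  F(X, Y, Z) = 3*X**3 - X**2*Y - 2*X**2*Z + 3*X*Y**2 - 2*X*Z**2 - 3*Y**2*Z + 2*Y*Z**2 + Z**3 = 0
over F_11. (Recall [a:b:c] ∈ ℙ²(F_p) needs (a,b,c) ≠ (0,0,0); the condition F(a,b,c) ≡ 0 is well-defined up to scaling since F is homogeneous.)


F(6,7,8) ≡ 1 (mod 11); P is NOT on the curve.

Evaluate F(6, 7, 8) term-by-term (mod 11).
  3*X**3 ↦ 3·216·1·1 = 648
  -X**2*Y ↦ -1·36·7·1 = -252
  -2*X**2*Z ↦ -2·36·1·8 = -576
  3*X*Y**2 ↦ 3·6·49·1 = 882
  -2*X*Z**2 ↦ -2·6·1·64 = -768
  -3*Y**2*Z ↦ -3·1·49·8 = -1176
  2*Y*Z**2 ↦ 2·1·7·64 = 896
  Z**3 ↦ 1·1·1·512 = 512
Sum: F(6, 7, 8) = (648) + (-252) + (-576) + (882) + (-768) + (-1176) + (896) + (512) = 166.
Reducing mod 11: 166 ≡ 1 (mod 11).
Since F(a, b, c) ≡ 1 ≠ 0 (mod 11), P does NOT lie on the curve.


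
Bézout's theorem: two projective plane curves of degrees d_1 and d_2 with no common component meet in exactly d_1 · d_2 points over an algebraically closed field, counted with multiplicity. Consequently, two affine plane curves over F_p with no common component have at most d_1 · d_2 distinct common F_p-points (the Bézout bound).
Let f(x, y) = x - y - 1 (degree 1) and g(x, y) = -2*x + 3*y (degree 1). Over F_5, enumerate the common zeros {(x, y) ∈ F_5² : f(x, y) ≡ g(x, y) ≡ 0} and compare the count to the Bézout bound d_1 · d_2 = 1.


Common zeros: {(3, 2)}; count = 1; Bézout bound = 1.

deg(f) = 1, deg(g) = 1, so Bézout bound = 1.
Scan x ∈ F_5. For each x, list the y ∈ F_5 with f(x, y) ≡ 0 and those with g(x, y) ≡ 0 (mod 5); the common zeros in that column are the intersection.
  x = 0: f ≡ 0 at y ∈ {4}; g ≡ 0 at y ∈ {0}; common: ∅.
  x = 1: f ≡ 0 at y ∈ {0}; g ≡ 0 at y ∈ {4}; common: ∅.
  x = 2: f ≡ 0 at y ∈ {1}; g ≡ 0 at y ∈ {3}; common: ∅.
  x = 3: f ≡ 0 at y ∈ {2}; g ≡ 0 at y ∈ {2}; common: {2}.
  x = 4: f ≡ 0 at y ∈ {3}; g ≡ 0 at y ∈ {1}; common: ∅.
Collecting: common zeros = {(3, 2)}, so the count is 1.
Comparison with the Bézout bound: 1 ≤ 1 = deg(f)·deg(g), as expected for curves with no common component (the bound is attained).


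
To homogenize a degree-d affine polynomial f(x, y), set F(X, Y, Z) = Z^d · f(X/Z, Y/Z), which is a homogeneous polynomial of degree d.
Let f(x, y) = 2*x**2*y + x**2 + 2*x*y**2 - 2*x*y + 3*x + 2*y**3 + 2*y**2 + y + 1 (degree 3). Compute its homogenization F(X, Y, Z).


F(X, Y, Z) = 2*X**2*Y + X**2*Z + 2*X*Y**2 - 2*X*Y*Z + 3*X*Z**2 + 2*Y**3 + 2*Y**2*Z + Y*Z**2 + Z**3

deg(f) = 3.
Substitute x = X/Z, y = Y/Z into f, then multiply by Z^3.
  monomial 2·x^2·y^1 ↦ 2·X^2·Y^1·Z^0.
  monomial 1·x^2·y^0 ↦ 1·X^2·Y^0·Z^1.
  monomial 2·x^1·y^2 ↦ 2·X^1·Y^2·Z^0.
  monomial -2·x^1·y^1 ↦ -2·X^1·Y^1·Z^1.
  monomial 3·x^1·y^0 ↦ 3·X^1·Y^0·Z^2.
  monomial 2·x^0·y^3 ↦ 2·X^0·Y^3·Z^0.
  monomial 2·x^0·y^2 ↦ 2·X^0·Y^2·Z^1.
  monomial 1·x^0·y^1 ↦ 1·X^0·Y^1·Z^2.
  monomial 1·x^0·y^0 ↦ 1·X^0·Y^0·Z^3.
Collecting: F(X, Y, Z) = 2*X**2*Y + X**2*Z + 2*X*Y**2 - 2*X*Y*Z + 3*X*Z**2 + 2*Y**3 + 2*Y**2*Z + Y*Z**2 + Z**3.


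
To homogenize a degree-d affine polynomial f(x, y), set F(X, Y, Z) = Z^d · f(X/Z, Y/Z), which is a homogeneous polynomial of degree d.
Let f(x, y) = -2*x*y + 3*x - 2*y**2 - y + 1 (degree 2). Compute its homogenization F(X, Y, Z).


F(X, Y, Z) = -2*X*Y + 3*X*Z - 2*Y**2 - Y*Z + Z**2

deg(f) = 2.
Substitute x = X/Z, y = Y/Z into f, then multiply by Z^2.
  monomial -2·x^1·y^1 ↦ -2·X^1·Y^1·Z^0.
  monomial 3·x^1·y^0 ↦ 3·X^1·Y^0·Z^1.
  monomial -2·x^0·y^2 ↦ -2·X^0·Y^2·Z^0.
  monomial -1·x^0·y^1 ↦ -1·X^0·Y^1·Z^1.
  monomial 1·x^0·y^0 ↦ 1·X^0·Y^0·Z^2.
Collecting: F(X, Y, Z) = -2*X*Y + 3*X*Z - 2*Y**2 - Y*Z + Z**2.


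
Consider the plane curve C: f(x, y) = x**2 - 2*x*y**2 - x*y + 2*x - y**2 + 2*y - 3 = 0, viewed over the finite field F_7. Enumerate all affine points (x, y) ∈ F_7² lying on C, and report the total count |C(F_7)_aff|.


Affine F_7-points: {(1, 0), (1, 5), (2, 1), (2, 6), (3, 5), (4, 0), (4, 6), (6, 1), (6, 3)}; count = 9.

For each of the 49 pairs (x, y) ∈ F_7², evaluate f(x, y) mod 7. Record the zeros.
  x = 0: [0↦4, 1↦5, 2↦4, 3↦1, 4↦3, 5↦3, 6↦1]  zeros at y ∈ ∅
  x = 1: [0↦0, 1↦5, 2↦4, 3↦4, 4↦5, 5↦0, 6↦3]  zeros at y ∈ {0, 5}
  x = 2: [0↦5, 1↦0, 2↦6, 3↦2, 4↦2, 5↦6, 6↦0]  zeros at y ∈ {1, 6}
  x = 3: [0↦5, 1↦4, 2↦3, 3↦2, 4↦1, 5↦0, 6↦6]  zeros at y ∈ {5}
  x = 4: [0↦0, 1↦3, 2↦2, 3↦4, 4↦2, 5↦3, 6↦0]  zeros at y ∈ {0, 6}
  x = 5: [0↦4, 1↦4, 2↦3, 3↦1, 4↦5, 5↦1, 6↦3]  zeros at y ∈ ∅
  x = 6: [0↦3, 1↦0, 2↦6, 3↦0, 4↦3, 5↦1, 6↦1]  zeros at y ∈ {1, 3}
Collecting zeros: affine points = {(1, 0), (1, 5), (2, 1), (2, 6), (3, 5), (4, 0), (4, 6), (6, 1), (6, 3)}.
Total count |C(F_7)_aff| = 9.


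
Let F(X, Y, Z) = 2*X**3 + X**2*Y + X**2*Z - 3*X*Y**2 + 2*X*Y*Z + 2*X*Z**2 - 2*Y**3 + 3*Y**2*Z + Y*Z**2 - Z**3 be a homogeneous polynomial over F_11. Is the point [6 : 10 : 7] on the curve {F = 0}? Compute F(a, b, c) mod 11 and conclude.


F(6,10,7) ≡ 6 (mod 11); P is NOT on the curve.

Evaluate F(6, 10, 7) term-by-term (mod 11).
  2*X**3 ↦ 2·216·1·1 = 432
  X**2*Y ↦ 1·36·10·1 = 360
  X**2*Z ↦ 1·36·1·7 = 252
  -3*X*Y**2 ↦ -3·6·100·1 = -1800
  2*X*Y*Z ↦ 2·6·10·7 = 840
  2*X*Z**2 ↦ 2·6·1·49 = 588
  -2*Y**3 ↦ -2·1·1000·1 = -2000
  3*Y**2*Z ↦ 3·1·100·7 = 2100
  Y*Z**2 ↦ 1·1·10·49 = 490
  -Z**3 ↦ -1·1·1·343 = -343
Sum: F(6, 10, 7) = (432) + (360) + (252) + (-1800) + (840) + (588) + (-2000) + (2100) + (490) + (-343) = 919.
Reducing mod 11: 919 ≡ 6 (mod 11).
Since F(a, b, c) ≡ 6 ≠ 0 (mod 11), P does NOT lie on the curve.


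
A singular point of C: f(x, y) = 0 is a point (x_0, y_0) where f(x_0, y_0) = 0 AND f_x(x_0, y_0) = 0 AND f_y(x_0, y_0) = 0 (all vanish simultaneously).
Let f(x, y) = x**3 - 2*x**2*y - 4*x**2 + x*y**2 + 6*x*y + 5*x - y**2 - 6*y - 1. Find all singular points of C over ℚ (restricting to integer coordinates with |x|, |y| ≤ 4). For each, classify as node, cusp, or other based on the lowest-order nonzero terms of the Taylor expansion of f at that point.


Singular points: {(2, 1)}; classification: cusp.

Compute partial derivatives:
  f_x = 3*x**2 - 4*x*y - 8*x + y**2 + 6*y + 5.
  f_y = -2*x**2 + 2*x*y + 6*x - 2*y - 6.
Scan x_0 ∈ {−4, ..., 4}. For each x_0, f_y(x_0, y) is a polynomial in y; find its integer roots y ∈ {−4, ..., 4}, then test f_x and f at those candidates.
  x = -4: f_y(-4, y) = -10*y - 62; no integer root y with |y| ≤ 4.
  x = -3: f_y(-3, y) = -8*y - 42; no integer root y with |y| ≤ 4.
  x = -2: f_y(-2, y) = -6*y - 26; no integer root y with |y| ≤ 4.
  x = -1: f_y(-1, y) = -4*y - 14; no integer root y with |y| ≤ 4.
  x = 0: f_y(0, y) = -2*y - 6; vanishes at y ∈ {-3}. (0, -3): f_x = -4 ≠ 0.
  x = 1: f_y(1, y) = -2; no integer root y with |y| ≤ 4.
  x = 2: f_y(2, y) = 2*y - 2; vanishes at y ∈ {1}. (2, 1): f_x = 0, f = 0 — SINGULAR.
  x = 3: f_y(3, y) = 4*y - 6; no integer root y with |y| ≤ 4.
  x = 4: f_y(4, y) = 6*y - 14; no integer root y with |y| ≤ 4.
Only singular point on the grid: (2, 1).
Classify: substitute x = 2 + u, y = 1 + v and expand: f = u**3 - 2*u**2*v + u*v**2 + v**2.
No constant or linear terms (consistent with a singular point). Quadratic part: v**2. Cubic part: u**3 - 2*u**2*v + u*v**2.
The quadratic part v**2 is a perfect square, so there is a single (double) tangent line v = 0, i.e. y = 1. Restricting the cubic part to that line (v = 0) leaves u**3 ≠ 0, so f is not divisible by v and the branch is v² ≈ -u**3 to lowest order — this is a cusp.
Classification: cusp.


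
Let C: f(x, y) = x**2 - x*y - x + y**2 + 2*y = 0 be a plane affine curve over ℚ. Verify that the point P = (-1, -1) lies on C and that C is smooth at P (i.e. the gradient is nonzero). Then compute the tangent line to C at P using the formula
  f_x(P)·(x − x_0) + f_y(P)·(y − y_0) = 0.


Tangent line at P: -2*x + y - 1 = 0.

Step 1: f(-1, -1) = 0, so P lies on C.
Step 2: partial derivatives
  f_x(x, y) = 2*x - y - 1, f_y(x, y) = -x + 2*y + 2.
  f_x(P) = -2, f_y(P) = 1 (gradient nonzero, so P is smooth).
Step 3: tangent line at P: -2·(x − -1) + 1·(y − -1) = 0.
Expanding: -2*x + y - 1 = 0.


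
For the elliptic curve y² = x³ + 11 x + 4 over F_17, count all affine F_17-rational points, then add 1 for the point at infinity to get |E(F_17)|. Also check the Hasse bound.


Affine points = {(0, 2), (0, 15), (1, 4), (1, 13), (2, 0), (3, 8), (3, 9), (7, 4), (7, 13), (8, 3), (8, 14), (9, 4), (9, 13), (10, 3), (10, 14), (13, 7), (13, 10), (15, 5), (15, 12), (16, 3), (16, 14)}; affine count = 21; |E(F_17)| = 22.

Discriminant check: Δ ∝ 4a³ + 27b² = 4·11³ + 27·4² = 4·1331 + 27·16 ≡ 10 (mod 17). Nonzero ⇒ E is nonsingular.
For each x ∈ F_17, compute rhs = x³ + 11·x + 4 mod 17, then count y ∈ F_17 with y² ≡ rhs.
  x = 0: rhs = 4, matching y values: 2, 15 (2 points).
  x = 1: rhs = 16, matching y values: 4, 13 (2 points).
  x = 2: rhs = 0, matching y values: 0 (1 points).
  x = 3: rhs = 13, matching y values: 8, 9 (2 points).
  x = 4: rhs = 10, matching y values: none (0 points).
  x = 5: rhs = 14, matching y values: none (0 points).
  x = 6: rhs = 14, matching y values: none (0 points).
  x = 7: rhs = 16, matching y values: 4, 13 (2 points).
  x = 8: rhs = 9, matching y values: 3, 14 (2 points).
  x = 9: rhs = 16, matching y values: 4, 13 (2 points).
  x = 10: rhs = 9, matching y values: 3, 14 (2 points).
  x = 11: rhs = 11, matching y values: none (0 points).
  x = 12: rhs = 11, matching y values: none (0 points).
  x = 13: rhs = 15, matching y values: 7, 10 (2 points).
  x = 14: rhs = 12, matching y values: none (0 points).
  x = 15: rhs = 8, matching y values: 5, 12 (2 points).
  x = 16: rhs = 9, matching y values: 3, 14 (2 points).
Total affine count: 21.
Full point count |E(F_17)| = 21 + 1 = 22.
Hasse bound: |22 − (17+1)| = |4| = 4 ≤ 2√17 ≈ 8.2462 ✓.


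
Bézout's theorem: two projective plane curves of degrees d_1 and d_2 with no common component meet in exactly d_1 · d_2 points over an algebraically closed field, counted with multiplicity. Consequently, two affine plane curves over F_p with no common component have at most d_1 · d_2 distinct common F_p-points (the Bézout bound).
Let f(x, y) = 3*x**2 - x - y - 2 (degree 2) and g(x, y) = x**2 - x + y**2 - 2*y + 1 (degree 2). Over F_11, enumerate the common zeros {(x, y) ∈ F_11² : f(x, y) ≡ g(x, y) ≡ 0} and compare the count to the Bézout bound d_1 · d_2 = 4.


Common zeros: ∅; count = 0; Bézout bound = 4.

deg(f) = 2, deg(g) = 2, so Bézout bound = 4.
Scan x ∈ F_11. For each x, list the y ∈ F_11 with f(x, y) ≡ 0 and those with g(x, y) ≡ 0 (mod 11); the common zeros in that column are the intersection.
  x = 0: f ≡ 0 at y ∈ {9}; g ≡ 0 at y ∈ {1}; common: ∅.
  x = 1: f ≡ 0 at y ∈ {0}; g ≡ 0 at y ∈ {1}; common: ∅.
  x = 2: f ≡ 0 at y ∈ {8}; g ≡ 0 at y ∈ {4, 9}; common: ∅.
  x = 3: f ≡ 0 at y ∈ {0}; g ≡ 0 at y ∈ {5, 8}; common: ∅.
  x = 4: f ≡ 0 at y ∈ {9}; g ≡ 0 at y ∈ ∅; common: ∅.
  x = 5: f ≡ 0 at y ∈ {2}; g ≡ 0 at y ∈ ∅; common: ∅.
  x = 6: f ≡ 0 at y ∈ {1}; g ≡ 0 at y ∈ {6, 7}; common: ∅.
  x = 7: f ≡ 0 at y ∈ {6}; g ≡ 0 at y ∈ ∅; common: ∅.
  x = 8: f ≡ 0 at y ∈ {6}; g ≡ 0 at y ∈ ∅; common: ∅.
  x = 9: f ≡ 0 at y ∈ {1}; g ≡ 0 at y ∈ {5, 8}; common: ∅.
  x = 10: f ≡ 0 at y ∈ {2}; g ≡ 0 at y ∈ {4, 9}; common: ∅.
Collecting: common zeros = ∅, so the count is 0.
Comparison with the Bézout bound: 0 ≤ 4 = deg(f)·deg(g), as expected for curves with no common component (the affine F_11-count falls short of the bound because intersections may lie at infinity, over extension fields, or carry multiplicity).


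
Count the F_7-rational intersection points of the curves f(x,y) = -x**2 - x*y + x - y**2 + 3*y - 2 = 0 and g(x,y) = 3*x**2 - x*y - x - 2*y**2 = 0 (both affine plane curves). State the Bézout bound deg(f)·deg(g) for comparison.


Common zeros: ∅; count = 0; Bézout bound = 4.

deg(f) = 2, deg(g) = 2, so Bézout bound = 4.
Scan x ∈ F_7. For each x, list the y ∈ F_7 with f(x, y) ≡ 0 and those with g(x, y) ≡ 0 (mod 7); the common zeros in that column are the intersection.
  x = 0: f ≡ 0 at y ∈ {1, 2}; g ≡ 0 at y ∈ {0}; common: ∅.
  x = 1: f ≡ 0 at y ∈ ∅; g ≡ 0 at y ∈ ∅; common: ∅.
  x = 2: f ≡ 0 at y ∈ ∅; g ≡ 0 at y ∈ {3}; common: ∅.
  x = 3: f ≡ 0 at y ∈ ∅; g ≡ 0 at y ∈ ∅; common: ∅.
  x = 4: f ≡ 0 at y ∈ {0, 6}; g ≡ 0 at y ∈ {2, 3}; common: ∅.
  x = 5: f ≡ 0 at y ∈ {6}; g ≡ 0 at y ∈ {0, 1}; common: ∅.
  x = 6: f ≡ 0 at y ∈ {2}; g ≡ 0 at y ∈ ∅; common: ∅.
Collecting: common zeros = ∅, so the count is 0.
Comparison with the Bézout bound: 0 ≤ 4 = deg(f)·deg(g), as expected for curves with no common component (the affine F_7-count falls short of the bound because intersections may lie at infinity, over extension fields, or carry multiplicity).


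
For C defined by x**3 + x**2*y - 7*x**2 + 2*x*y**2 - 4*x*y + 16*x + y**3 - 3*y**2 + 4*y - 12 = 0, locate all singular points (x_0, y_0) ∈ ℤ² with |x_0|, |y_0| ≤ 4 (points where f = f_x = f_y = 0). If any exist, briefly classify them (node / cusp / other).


Singular points: {(2, 0)}; classification: node.

Compute partial derivatives:
  f_x = 3*x**2 + 2*x*y - 14*x + 2*y**2 - 4*y + 16.
  f_y = x**2 + 4*x*y - 4*x + 3*y**2 - 6*y + 4.
Scan x_0 ∈ {−4, ..., 4}. For each x_0, f_y(x_0, y) is a polynomial in y; find its integer roots y ∈ {−4, ..., 4}, then test f_x and f at those candidates.
  x = -4: f_y(-4, y) = 3*y**2 - 22*y + 36; no integer root y with |y| ≤ 4.
  x = -3: f_y(-3, y) = 3*y**2 - 18*y + 25; no integer root y with |y| ≤ 4.
  x = -2: f_y(-2, y) = 3*y**2 - 14*y + 16; vanishes at y ∈ {2}. (-2, 2): f_x = 48 ≠ 0.
  x = -1: f_y(-1, y) = 3*y**2 - 10*y + 9; no integer root y with |y| ≤ 4.
  x = 0: f_y(0, y) = 3*y**2 - 6*y + 4; no integer root y with |y| ≤ 4.
  x = 1: f_y(1, y) = 3*y**2 - 2*y + 1; no integer root y with |y| ≤ 4.
  x = 2: f_y(2, y) = 3*y**2 + 2*y; vanishes at y ∈ {0}. (2, 0): f_x = 0, f = 0 — SINGULAR.
  x = 3: f_y(3, y) = 3*y**2 + 6*y + 1; no integer root y with |y| ≤ 4.
  x = 4: f_y(4, y) = 3*y**2 + 10*y + 4; no integer root y with |y| ≤ 4.
Only singular point on the grid: (2, 0).
Classify: substitute x = 2 + u, y = 0 + v and expand: f = u**3 + u**2*v - u**2 + 2*u*v**2 + v**3 + v**2.
No constant or linear terms (consistent with a singular point). Quadratic part: -u**2 + v**2. Cubic part: u**3 + u**2*v + 2*u*v**2 + v**3.
The quadratic part v**2 - u**2 = (v − u)(v + u) splits into two distinct linear factors, so there are two distinct tangent lines y − 0 = ±(x − 2) — this is a node (ordinary double point).
Classification: node.


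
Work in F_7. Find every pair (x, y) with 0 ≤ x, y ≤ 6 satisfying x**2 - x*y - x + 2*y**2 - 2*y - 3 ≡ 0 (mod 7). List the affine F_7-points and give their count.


Affine F_7-points: {(0, 4), (3, 1), (3, 5), (5, 3), (5, 4), (6, 1), (6, 3)}; count = 7.

For each of the 49 pairs (x, y) ∈ F_7², evaluate f(x, y) mod 7. Record the zeros.
  x = 0: [0↦4, 1↦4, 2↦1, 3↦2, 4↦0, 5↦2, 6↦1]  zeros at y ∈ {4}
  x = 1: [0↦4, 1↦3, 2↦6, 3↦6, 4↦3, 5↦4, 6↦2]  zeros at y ∈ ∅
  x = 2: [0↦6, 1↦4, 2↦6, 3↦5, 4↦1, 5↦1, 6↦5]  zeros at y ∈ ∅
  x = 3: [0↦3, 1↦0, 2↦1, 3↦6, 4↦1, 5↦0, 6↦3]  zeros at y ∈ {1, 5}
  x = 4: [0↦2, 1↦5, 2↦5, 3↦2, 4↦3, 5↦1, 6↦3]  zeros at y ∈ ∅
  x = 5: [0↦3, 1↦5, 2↦4, 3↦0, 4↦0, 5↦4, 6↦5]  zeros at y ∈ {3, 4}
  x = 6: [0↦6, 1↦0, 2↦5, 3↦0, 4↦6, 5↦2, 6↦2]  zeros at y ∈ {1, 3}
Collecting zeros: affine points = {(0, 4), (3, 1), (3, 5), (5, 3), (5, 4), (6, 1), (6, 3)}.
Total count |C(F_7)_aff| = 7.


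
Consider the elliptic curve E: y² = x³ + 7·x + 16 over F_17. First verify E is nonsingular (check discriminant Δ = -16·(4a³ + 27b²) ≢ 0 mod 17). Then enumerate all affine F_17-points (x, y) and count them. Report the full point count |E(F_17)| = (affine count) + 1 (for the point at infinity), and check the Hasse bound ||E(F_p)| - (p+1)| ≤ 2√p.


Affine points = {(0, 4), (0, 13), (2, 2), (2, 15), (3, 8), (3, 9), (6, 6), (6, 11), (7, 0), (9, 3), (9, 14), (10, 7), (10, 10), (11, 8), (11, 9), (12, 3), (12, 14), (13, 3), (13, 14), (14, 6), (14, 11), (16, 5), (16, 12)}; affine count = 23; |E(F_17)| = 24.

Discriminant check: Δ ∝ 4a³ + 27b² = 4·7³ + 27·16² = 4·343 + 27·256 ≡ 5 (mod 17). Nonzero ⇒ E is nonsingular.
For each x ∈ F_17, compute rhs = x³ + 7·x + 16 mod 17, then count y ∈ F_17 with y² ≡ rhs.
  x = 0: rhs = 16, matching y values: 4, 13 (2 points).
  x = 1: rhs = 7, matching y values: none (0 points).
  x = 2: rhs = 4, matching y values: 2, 15 (2 points).
  x = 3: rhs = 13, matching y values: 8, 9 (2 points).
  x = 4: rhs = 6, matching y values: none (0 points).
  x = 5: rhs = 6, matching y values: none (0 points).
  x = 6: rhs = 2, matching y values: 6, 11 (2 points).
  x = 7: rhs = 0, matching y values: 0 (1 points).
  x = 8: rhs = 6, matching y values: none (0 points).
  x = 9: rhs = 9, matching y values: 3, 14 (2 points).
  x = 10: rhs = 15, matching y values: 7, 10 (2 points).
  x = 11: rhs = 13, matching y values: 8, 9 (2 points).
  x = 12: rhs = 9, matching y values: 3, 14 (2 points).
  x = 13: rhs = 9, matching y values: 3, 14 (2 points).
  x = 14: rhs = 2, matching y values: 6, 11 (2 points).
  x = 15: rhs = 11, matching y values: none (0 points).
  x = 16: rhs = 8, matching y values: 5, 12 (2 points).
Total affine count: 23.
Full point count |E(F_17)| = 23 + 1 = 24.
Hasse bound: |24 − (17+1)| = |6| = 6 ≤ 2√17 ≈ 8.2462 ✓.


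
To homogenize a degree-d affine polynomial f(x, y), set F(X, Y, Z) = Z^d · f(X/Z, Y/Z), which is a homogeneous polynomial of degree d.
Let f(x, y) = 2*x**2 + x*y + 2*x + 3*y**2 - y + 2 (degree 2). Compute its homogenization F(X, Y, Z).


F(X, Y, Z) = 2*X**2 + X*Y + 2*X*Z + 3*Y**2 - Y*Z + 2*Z**2

deg(f) = 2.
Substitute x = X/Z, y = Y/Z into f, then multiply by Z^2.
  monomial 2·x^2·y^0 ↦ 2·X^2·Y^0·Z^0.
  monomial 1·x^1·y^1 ↦ 1·X^1·Y^1·Z^0.
  monomial 2·x^1·y^0 ↦ 2·X^1·Y^0·Z^1.
  monomial 3·x^0·y^2 ↦ 3·X^0·Y^2·Z^0.
  monomial -1·x^0·y^1 ↦ -1·X^0·Y^1·Z^1.
  monomial 2·x^0·y^0 ↦ 2·X^0·Y^0·Z^2.
Collecting: F(X, Y, Z) = 2*X**2 + X*Y + 2*X*Z + 3*Y**2 - Y*Z + 2*Z**2.


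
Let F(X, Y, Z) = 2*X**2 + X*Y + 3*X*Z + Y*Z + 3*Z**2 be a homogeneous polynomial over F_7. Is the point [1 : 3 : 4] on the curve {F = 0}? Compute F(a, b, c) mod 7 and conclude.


F(1,3,4) ≡ 0 (mod 7); P is on the curve.

Evaluate F(1, 3, 4) term-by-term (mod 7).
  2*X**2 ↦ 2·1·1·1 = 2
  X*Y ↦ 1·1·3·1 = 3
  3*X*Z ↦ 3·1·1·4 = 12
  Y*Z ↦ 1·1·3·4 = 12
  3*Z**2 ↦ 3·1·1·16 = 48
Sum: F(1, 3, 4) = (2) + (3) + (12) + (12) + (48) = 77.
Reducing mod 7: 77 ≡ 0 (mod 7).
Since F(a, b, c) ≡ 0 (mod 7), P lies on the curve.


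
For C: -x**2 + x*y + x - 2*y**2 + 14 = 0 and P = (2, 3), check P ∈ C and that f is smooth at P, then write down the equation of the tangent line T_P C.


Tangent line at P: 30 - 10*y = 0.

Step 1: f(2, 3) = 0, so P lies on C.
Step 2: partial derivatives
  f_x(x, y) = -2*x + y + 1, f_y(x, y) = x - 4*y.
  f_x(P) = 0, f_y(P) = -10 (gradient nonzero, so P is smooth).
Step 3: tangent line at P: 0·(x − 2) + -10·(y − 3) = 0.
Expanding: 30 - 10*y = 0.


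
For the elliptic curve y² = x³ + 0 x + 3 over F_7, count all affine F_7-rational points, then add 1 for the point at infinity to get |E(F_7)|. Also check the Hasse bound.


Affine points = {(1, 2), (1, 5), (2, 2), (2, 5), (3, 3), (3, 4), (4, 2), (4, 5), (5, 3), (5, 4), (6, 3), (6, 4)}; affine count = 12; |E(F_7)| = 13.

Discriminant check: Δ ∝ 4a³ + 27b² = 4·0³ + 27·3² = 4·0 + 27·9 ≡ 5 (mod 7). Nonzero ⇒ E is nonsingular.
For each x ∈ F_7, compute rhs = x³ + 0·x + 3 mod 7, then count y ∈ F_7 with y² ≡ rhs.
  x = 0: rhs = 3, matching y values: none (0 points).
  x = 1: rhs = 4, matching y values: 2, 5 (2 points).
  x = 2: rhs = 4, matching y values: 2, 5 (2 points).
  x = 3: rhs = 2, matching y values: 3, 4 (2 points).
  x = 4: rhs = 4, matching y values: 2, 5 (2 points).
  x = 5: rhs = 2, matching y values: 3, 4 (2 points).
  x = 6: rhs = 2, matching y values: 3, 4 (2 points).
Total affine count: 12.
Full point count |E(F_7)| = 12 + 1 = 13.
Hasse bound: |13 − (7+1)| = |5| = 5 ≤ 2√7 ≈ 5.2915 ✓.


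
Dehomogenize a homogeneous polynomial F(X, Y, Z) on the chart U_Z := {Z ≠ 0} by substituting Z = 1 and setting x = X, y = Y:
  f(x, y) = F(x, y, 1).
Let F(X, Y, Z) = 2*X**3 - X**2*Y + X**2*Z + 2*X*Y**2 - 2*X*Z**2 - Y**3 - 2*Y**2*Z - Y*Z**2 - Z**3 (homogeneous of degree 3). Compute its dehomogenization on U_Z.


f(x, y) = 2*x**3 - x**2*y + x**2 + 2*x*y**2 - 2*x - y**3 - 2*y**2 - y - 1

On U_Z we set Z = 1. Each monomial c·X^i·Y^j·Z^k in F becomes c·x^i·y^j·1^k = c·x^i·y^j.
Substituting Z = 1: F(X, Y, 1) = 2*x**3 - x**2*y + x**2 + 2*x*y**2 - 2*x - y**3 - 2*y**2 - y - 1.
Note: deg(f) ≤ deg(F) = 3; strict inequality happens when F is divisible by Z (lost terms).


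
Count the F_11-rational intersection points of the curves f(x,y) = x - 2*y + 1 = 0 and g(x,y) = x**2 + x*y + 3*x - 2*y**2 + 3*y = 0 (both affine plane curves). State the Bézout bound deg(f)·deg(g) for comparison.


Common zeros: {(3, 2), (4, 8)}; count = 2; Bézout bound = 2.

deg(f) = 1, deg(g) = 2, so Bézout bound = 2.
Scan x ∈ F_11. For each x, list the y ∈ F_11 with f(x, y) ≡ 0 and those with g(x, y) ≡ 0 (mod 11); the common zeros in that column are the intersection.
  x = 0: f ≡ 0 at y ∈ {6}; g ≡ 0 at y ∈ {0, 7}; common: ∅.
  x = 1: f ≡ 0 at y ∈ {1}; g ≡ 0 at y ∈ {6, 7}; common: ∅.
  x = 2: f ≡ 0 at y ∈ {7}; g ≡ 0 at y ∈ ∅; common: ∅.
  x = 3: f ≡ 0 at y ∈ {2}; g ≡ 0 at y ∈ {1, 2}; common: {2}.
  x = 4: f ≡ 0 at y ∈ {8}; g ≡ 0 at y ∈ {1, 8}; common: {8}.
  x = 5: f ≡ 0 at y ∈ {3}; g ≡ 0 at y ∈ ∅; common: ∅.
  x = 6: f ≡ 0 at y ∈ {9}; g ≡ 0 at y ∈ ∅; common: ∅.
  x = 7: f ≡ 0 at y ∈ {4}; g ≡ 0 at y ∈ {8}; common: ∅.
  x = 8: f ≡ 0 at y ∈ {10}; g ≡ 0 at y ∈ {0}; common: ∅.
  x = 9: f ≡ 0 at y ∈ {5}; g ≡ 0 at y ∈ ∅; common: ∅.
  x = 10: f ≡ 0 at y ∈ {0}; g ≡ 0 at y ∈ ∅; common: ∅.
Collecting: common zeros = {(3, 2), (4, 8)}, so the count is 2.
Comparison with the Bézout bound: 2 ≤ 2 = deg(f)·deg(g), as expected for curves with no common component (the bound is attained).


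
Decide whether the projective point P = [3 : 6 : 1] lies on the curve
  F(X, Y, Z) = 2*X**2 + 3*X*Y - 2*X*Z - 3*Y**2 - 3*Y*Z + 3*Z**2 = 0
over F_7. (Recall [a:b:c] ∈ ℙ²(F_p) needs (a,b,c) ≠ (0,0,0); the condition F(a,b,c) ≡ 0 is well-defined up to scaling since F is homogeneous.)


F(3,6,1) ≡ 6 (mod 7); P is NOT on the curve.

Evaluate F(3, 6, 1) term-by-term (mod 7).
  2*X**2 ↦ 2·9·1·1 = 18
  3*X*Y ↦ 3·3·6·1 = 54
  -2*X*Z ↦ -2·3·1·1 = -6
  -3*Y**2 ↦ -3·1·36·1 = -108
  -3*Y*Z ↦ -3·1·6·1 = -18
  3*Z**2 ↦ 3·1·1·1 = 3
Sum: F(3, 6, 1) = (18) + (54) + (-6) + (-108) + (-18) + (3) = -57.
Reducing mod 7: -57 ≡ 6 (mod 7).
Since F(a, b, c) ≡ 6 ≠ 0 (mod 7), P does NOT lie on the curve.


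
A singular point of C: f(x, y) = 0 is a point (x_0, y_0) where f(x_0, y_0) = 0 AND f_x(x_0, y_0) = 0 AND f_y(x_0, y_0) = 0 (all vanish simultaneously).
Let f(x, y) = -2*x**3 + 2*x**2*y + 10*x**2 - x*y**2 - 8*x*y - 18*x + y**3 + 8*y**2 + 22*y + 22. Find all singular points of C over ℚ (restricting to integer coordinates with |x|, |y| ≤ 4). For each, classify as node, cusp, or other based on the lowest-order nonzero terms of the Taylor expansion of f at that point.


Singular points: {(1, -2)}; classification: cusp.

Compute partial derivatives:
  f_x = -6*x**2 + 4*x*y + 20*x - y**2 - 8*y - 18.
  f_y = 2*x**2 - 2*x*y - 8*x + 3*y**2 + 16*y + 22.
Scan x_0 ∈ {−4, ..., 4}. For each x_0, f_y(x_0, y) is a polynomial in y; find its integer roots y ∈ {−4, ..., 4}, then test f_x and f at those candidates.
  x = -4: f_y(-4, y) = 3*y**2 + 24*y + 86; no integer root y with |y| ≤ 4.
  x = -3: f_y(-3, y) = 3*y**2 + 22*y + 64; no integer root y with |y| ≤ 4.
  x = -2: f_y(-2, y) = 3*y**2 + 20*y + 46; no integer root y with |y| ≤ 4.
  x = -1: f_y(-1, y) = 3*y**2 + 18*y + 32; no integer root y with |y| ≤ 4.
  x = 0: f_y(0, y) = 3*y**2 + 16*y + 22; no integer root y with |y| ≤ 4.
  x = 1: f_y(1, y) = 3*y**2 + 14*y + 16; vanishes at y ∈ {-2}. (1, -2): f_x = 0, f = 0 — SINGULAR.
  x = 2: f_y(2, y) = 3*y**2 + 12*y + 14; no integer root y with |y| ≤ 4.
  x = 3: f_y(3, y) = 3*y**2 + 10*y + 16; no integer root y with |y| ≤ 4.
  x = 4: f_y(4, y) = 3*y**2 + 8*y + 22; no integer root y with |y| ≤ 4.
Only singular point on the grid: (1, -2).
Classify: substitute x = 1 + u, y = -2 + v and expand: f = -2*u**3 + 2*u**2*v - u*v**2 + v**3 + v**2.
No constant or linear terms (consistent with a singular point). Quadratic part: v**2. Cubic part: -2*u**3 + 2*u**2*v - u*v**2 + v**3.
The quadratic part v**2 is a perfect square, so there is a single (double) tangent line v = 0, i.e. y = -2. Restricting the cubic part to that line (v = 0) leaves -2*u**3 ≠ 0, so f is not divisible by v and the branch is v² ≈ 2*u**3 to lowest order — this is a cusp.
Classification: cusp.


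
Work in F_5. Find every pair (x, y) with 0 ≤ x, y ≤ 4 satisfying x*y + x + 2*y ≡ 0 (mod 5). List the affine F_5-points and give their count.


Affine F_5-points: {(0, 0), (1, 3), (2, 2), (4, 1)}; count = 4.

For each of the 25 pairs (x, y) ∈ F_5², evaluate f(x, y) mod 5. Record the zeros.
  x = 0: [0↦0, 1↦2, 2↦4, 3↦1, 4↦3]  zeros at y ∈ {0}
  x = 1: [0↦1, 1↦4, 2↦2, 3↦0, 4↦3]  zeros at y ∈ {3}
  x = 2: [0↦2, 1↦1, 2↦0, 3↦4, 4↦3]  zeros at y ∈ {2}
  x = 3: [0↦3, 1↦3, 2↦3, 3↦3, 4↦3]  zeros at y ∈ ∅
  x = 4: [0↦4, 1↦0, 2↦1, 3↦2, 4↦3]  zeros at y ∈ {1}
Collecting zeros: affine points = {(0, 0), (1, 3), (2, 2), (4, 1)}.
Total count |C(F_5)_aff| = 4.


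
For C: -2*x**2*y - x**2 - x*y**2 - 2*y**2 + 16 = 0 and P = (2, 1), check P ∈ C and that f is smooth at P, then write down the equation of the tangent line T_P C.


Tangent line at P: -13*x - 16*y + 42 = 0.

Step 1: f(2, 1) = 0, so P lies on C.
Step 2: partial derivatives
  f_x(x, y) = -4*x*y - 2*x - y**2, f_y(x, y) = -2*x**2 - 2*x*y - 4*y.
  f_x(P) = -13, f_y(P) = -16 (gradient nonzero, so P is smooth).
Step 3: tangent line at P: -13·(x − 2) + -16·(y − 1) = 0.
Expanding: -13*x - 16*y + 42 = 0.


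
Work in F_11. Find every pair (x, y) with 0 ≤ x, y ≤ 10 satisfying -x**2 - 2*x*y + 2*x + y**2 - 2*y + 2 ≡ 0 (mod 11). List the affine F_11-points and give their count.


Affine F_11-points: {(1, 1), (1, 3), (4, 2), (4, 8), (5, 2), (5, 10), (6, 0), (6, 3), (7, 0), (7, 5), (10, 1), (10, 10)}; count = 12.

For each of the 121 pairs (x, y) ∈ F_11², evaluate f(x, y) mod 11. Record the zeros.
  x = 0: [0↦2, 1↦1, 2↦2, 3↦5, 4↦10, 5↦6, 6↦4, 7↦4, 8↦6, 9↦10, 10↦5]  zeros at y ∈ ∅
  x = 1: [0↦3, 1↦0, 2↦10, 3↦0, 4↦3, 5↦8, 6↦4, 7↦2, 8↦2, 9↦4, 10↦8]  zeros at y ∈ {1, 3}
  x = 2: [0↦2, 1↦8, 2↦5, 3↦4, 4↦5, 5↦8, 6↦2, 7↦9, 8↦7, 9↦7, 10↦9]  zeros at y ∈ ∅
  x = 3: [0↦10, 1↦3, 2↦9, 3↦6, 4↦5, 5↦6, 6↦9, 7↦3, 8↦10, 9↦8, 10↦8]  zeros at y ∈ ∅
  x = 4: [0↦5, 1↦7, 2↦0, 3↦6, 4↦3, 5↦2, 6↦3, 7↦6, 8↦0, 9↦7, 10↦5]  zeros at y ∈ {2, 8}
  x = 5: [0↦9, 1↦9, 2↦0, 3↦4, 4↦10, 5↦7, 6↦6, 7↦7, 8↦10, 9↦4, 10↦0]  zeros at y ∈ {2, 10}
  x = 6: [0↦0, 1↦9, 2↦9, 3↦0, 4↦4, 5↦10, 6↦7, 7↦6, 8↦7, 9↦10, 10↦4]  zeros at y ∈ {0, 3}
  x = 7: [0↦0, 1↦7, 2↦5, 3↦5, 4↦7, 5↦0, 6↦6, 7↦3, 8↦2, 9↦3, 10↦6]  zeros at y ∈ {0, 5}
  x = 8: [0↦9, 1↦3, 2↦10, 3↦8, 4↦8, 5↦10, 6↦3, 7↦9, 8↦6, 9↦5, 10↦6]  zeros at y ∈ ∅
  x = 9: [0↦5, 1↦8, 2↦2, 3↦9, 4↦7, 5↦7, 6↦9, 7↦2, 8↦8, 9↦5, 10↦4]  zeros at y ∈ ∅
  x = 10: [0↦10, 1↦0, 2↦3, 3↦8, 4↦4, 5↦2, 6↦2, 7↦4, 8↦8, 9↦3, 10↦0]  zeros at y ∈ {1, 10}
Collecting zeros: affine points = {(1, 1), (1, 3), (4, 2), (4, 8), (5, 2), (5, 10), (6, 0), (6, 3), (7, 0), (7, 5), (10, 1), (10, 10)}.
Total count |C(F_11)_aff| = 12.


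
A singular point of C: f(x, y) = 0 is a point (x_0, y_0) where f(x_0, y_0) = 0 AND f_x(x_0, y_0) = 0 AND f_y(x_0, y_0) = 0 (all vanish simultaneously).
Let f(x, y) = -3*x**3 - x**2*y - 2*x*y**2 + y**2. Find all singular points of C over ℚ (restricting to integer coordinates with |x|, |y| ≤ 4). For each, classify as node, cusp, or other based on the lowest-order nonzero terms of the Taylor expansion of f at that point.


Singular points: {(0, 0)}; classification: cusp.

Compute partial derivatives:
  f_x = -9*x**2 - 2*x*y - 2*y**2.
  f_y = -x**2 - 4*x*y + 2*y.
Scan x_0 ∈ {−4, ..., 4}. For each x_0, f_y(x_0, y) is a polynomial in y; find its integer roots y ∈ {−4, ..., 4}, then test f_x and f at those candidates.
  x = -4: f_y(-4, y) = 18*y - 16; no integer root y with |y| ≤ 4.
  x = -3: f_y(-3, y) = 14*y - 9; no integer root y with |y| ≤ 4.
  x = -2: f_y(-2, y) = 10*y - 4; no integer root y with |y| ≤ 4.
  x = -1: f_y(-1, y) = 6*y - 1; no integer root y with |y| ≤ 4.
  x = 0: f_y(0, y) = 2*y; vanishes at y ∈ {0}. (0, 0): f_x = 0, f = 0 — SINGULAR.
  x = 1: f_y(1, y) = -2*y - 1; no integer root y with |y| ≤ 4.
  x = 2: f_y(2, y) = -6*y - 4; no integer root y with |y| ≤ 4.
  x = 3: f_y(3, y) = -10*y - 9; no integer root y with |y| ≤ 4.
  x = 4: f_y(4, y) = -14*y - 16; no integer root y with |y| ≤ 4.
Only singular point on the grid: (0, 0).
Classify: substitute x = 0 + u, y = 0 + v and expand: f = -3*u**3 - u**2*v - 2*u*v**2 + v**2.
No constant or linear terms (consistent with a singular point). Quadratic part: v**2. Cubic part: -3*u**3 - u**2*v - 2*u*v**2.
The quadratic part v**2 is a perfect square, so there is a single (double) tangent line v = 0, i.e. y = 0. Restricting the cubic part to that line (v = 0) leaves -3*u**3 ≠ 0, so f is not divisible by v and the branch is v² ≈ 3*u**3 to lowest order — this is a cusp.
Classification: cusp.


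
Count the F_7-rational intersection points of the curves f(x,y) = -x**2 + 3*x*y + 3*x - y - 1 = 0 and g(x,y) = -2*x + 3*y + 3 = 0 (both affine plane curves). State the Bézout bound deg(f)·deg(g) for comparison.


Common zeros: {(0, 6), (3, 1)}; count = 2; Bézout bound = 2.

deg(f) = 2, deg(g) = 1, so Bézout bound = 2.
Scan x ∈ F_7. For each x, list the y ∈ F_7 with f(x, y) ≡ 0 and those with g(x, y) ≡ 0 (mod 7); the common zeros in that column are the intersection.
  x = 0: f ≡ 0 at y ∈ {6}; g ≡ 0 at y ∈ {6}; common: {6}.
  x = 1: f ≡ 0 at y ∈ {3}; g ≡ 0 at y ∈ {2}; common: ∅.
  x = 2: f ≡ 0 at y ∈ {4}; g ≡ 0 at y ∈ {5}; common: ∅.
  x = 3: f ≡ 0 at y ∈ {1}; g ≡ 0 at y ∈ {1}; common: {1}.
  x = 4: f ≡ 0 at y ∈ {3}; g ≡ 0 at y ∈ {4}; common: ∅.
  x = 5: f ≡ 0 at y ∈ ∅; g ≡ 0 at y ∈ {0}; common: ∅.
  x = 6: f ≡ 0 at y ∈ {4}; g ≡ 0 at y ∈ {3}; common: ∅.
Collecting: common zeros = {(0, 6), (3, 1)}, so the count is 2.
Comparison with the Bézout bound: 2 ≤ 2 = deg(f)·deg(g), as expected for curves with no common component (the bound is attained).


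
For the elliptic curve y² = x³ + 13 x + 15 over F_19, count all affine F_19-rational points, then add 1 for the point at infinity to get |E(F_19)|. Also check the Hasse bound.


Affine points = {(2, 7), (2, 12), (3, 9), (3, 10), (4, 6), (4, 13), (6, 9), (6, 10), (8, 2), (8, 17), (9, 5), (9, 14), (10, 9), (10, 10), (11, 8), (11, 11), (13, 5), (13, 14), (16, 5), (16, 14), (17, 0), (18, 1), (18, 18)}; affine count = 23; |E(F_19)| = 24.

Discriminant check: Δ ∝ 4a³ + 27b² = 4·13³ + 27·15² = 4·2197 + 27·225 ≡ 5 (mod 19). Nonzero ⇒ E is nonsingular.
For each x ∈ F_19, compute rhs = x³ + 13·x + 15 mod 19, then count y ∈ F_19 with y² ≡ rhs.
  x = 0: rhs = 15, matching y values: none (0 points).
  x = 1: rhs = 10, matching y values: none (0 points).
  x = 2: rhs = 11, matching y values: 7, 12 (2 points).
  x = 3: rhs = 5, matching y values: 9, 10 (2 points).
  x = 4: rhs = 17, matching y values: 6, 13 (2 points).
  x = 5: rhs = 15, matching y values: none (0 points).
  x = 6: rhs = 5, matching y values: 9, 10 (2 points).
  x = 7: rhs = 12, matching y values: none (0 points).
  x = 8: rhs = 4, matching y values: 2, 17 (2 points).
  x = 9: rhs = 6, matching y values: 5, 14 (2 points).
  x = 10: rhs = 5, matching y values: 9, 10 (2 points).
  x = 11: rhs = 7, matching y values: 8, 11 (2 points).
  x = 12: rhs = 18, matching y values: none (0 points).
  x = 13: rhs = 6, matching y values: 5, 14 (2 points).
  x = 14: rhs = 15, matching y values: none (0 points).
  x = 15: rhs = 13, matching y values: none (0 points).
  x = 16: rhs = 6, matching y values: 5, 14 (2 points).
  x = 17: rhs = 0, matching y values: 0 (1 points).
  x = 18: rhs = 1, matching y values: 1, 18 (2 points).
Total affine count: 23.
Full point count |E(F_19)| = 23 + 1 = 24.
Hasse bound: |24 − (19+1)| = |4| = 4 ≤ 2√19 ≈ 8.7178 ✓.


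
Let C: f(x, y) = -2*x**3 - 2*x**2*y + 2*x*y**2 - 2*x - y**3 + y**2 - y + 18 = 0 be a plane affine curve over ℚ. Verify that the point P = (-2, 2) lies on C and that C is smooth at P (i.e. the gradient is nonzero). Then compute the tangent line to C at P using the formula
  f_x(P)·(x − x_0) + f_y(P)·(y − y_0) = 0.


Tangent line at P: -2*x - 33*y + 62 = 0.

Step 1: f(-2, 2) = 0, so P lies on C.
Step 2: partial derivatives
  f_x(x, y) = -6*x**2 - 4*x*y + 2*y**2 - 2, f_y(x, y) = -2*x**2 + 4*x*y - 3*y**2 + 2*y - 1.
  f_x(P) = -2, f_y(P) = -33 (gradient nonzero, so P is smooth).
Step 3: tangent line at P: -2·(x − -2) + -33·(y − 2) = 0.
Expanding: -2*x - 33*y + 62 = 0.


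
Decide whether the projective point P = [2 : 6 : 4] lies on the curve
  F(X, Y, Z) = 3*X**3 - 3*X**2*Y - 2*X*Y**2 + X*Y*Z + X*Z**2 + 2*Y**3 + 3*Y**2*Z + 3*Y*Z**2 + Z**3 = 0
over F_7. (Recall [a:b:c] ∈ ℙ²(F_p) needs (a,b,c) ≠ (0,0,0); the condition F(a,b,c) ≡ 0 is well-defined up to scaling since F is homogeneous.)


F(2,6,4) ≡ 5 (mod 7); P is NOT on the curve.

Evaluate F(2, 6, 4) term-by-term (mod 7).
  3*X**3 ↦ 3·8·1·1 = 24
  -3*X**2*Y ↦ -3·4·6·1 = -72
  -2*X*Y**2 ↦ -2·2·36·1 = -144
  X*Y*Z ↦ 1·2·6·4 = 48
  X*Z**2 ↦ 1·2·1·16 = 32
  2*Y**3 ↦ 2·1·216·1 = 432
  3*Y**2*Z ↦ 3·1·36·4 = 432
  3*Y*Z**2 ↦ 3·1·6·16 = 288
  Z**3 ↦ 1·1·1·64 = 64
Sum: F(2, 6, 4) = (24) + (-72) + (-144) + (48) + (32) + (432) + (432) + (288) + (64) = 1104.
Reducing mod 7: 1104 ≡ 5 (mod 7).
Since F(a, b, c) ≡ 5 ≠ 0 (mod 7), P does NOT lie on the curve.


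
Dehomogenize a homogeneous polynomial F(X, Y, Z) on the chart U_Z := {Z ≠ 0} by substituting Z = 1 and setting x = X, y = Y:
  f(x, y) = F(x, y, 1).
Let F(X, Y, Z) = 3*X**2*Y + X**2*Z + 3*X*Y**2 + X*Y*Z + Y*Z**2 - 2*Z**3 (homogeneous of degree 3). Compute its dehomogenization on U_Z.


f(x, y) = 3*x**2*y + x**2 + 3*x*y**2 + x*y + y - 2

On U_Z we set Z = 1. Each monomial c·X^i·Y^j·Z^k in F becomes c·x^i·y^j·1^k = c·x^i·y^j.
Substituting Z = 1: F(X, Y, 1) = 3*x**2*y + x**2 + 3*x*y**2 + x*y + y - 2.
Note: deg(f) ≤ deg(F) = 3; strict inequality happens when F is divisible by Z (lost terms).
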